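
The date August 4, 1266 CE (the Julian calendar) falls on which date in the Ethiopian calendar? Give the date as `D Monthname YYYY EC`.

11 Nehase 1258 EC

Julian Day Number of the source date = 2183680.
Converting JDN 2183680 to the Ethiopian calendar gives 11 Nehase 1258 EC.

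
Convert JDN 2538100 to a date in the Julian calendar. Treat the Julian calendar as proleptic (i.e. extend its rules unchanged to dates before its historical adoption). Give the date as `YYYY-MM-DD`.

The Gregorian equivalent of JDN 2538100 is 24 December 2236.
In the Julian calendar that day is 2236-12-09.

2236-12-09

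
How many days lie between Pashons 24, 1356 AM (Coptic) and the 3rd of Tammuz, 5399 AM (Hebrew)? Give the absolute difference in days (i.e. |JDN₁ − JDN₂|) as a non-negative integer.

JDN of the first date = 2320207.
JDN of the second date = 2319878.
|2319878 − 2320207| = 329.

329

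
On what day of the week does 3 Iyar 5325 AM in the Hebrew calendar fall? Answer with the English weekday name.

Wednesday

This is JDN 2292768 (14 April 1565 Gregorian).
Since JDN mod 7 = 2 (0 = Monday), the day is Wednesday.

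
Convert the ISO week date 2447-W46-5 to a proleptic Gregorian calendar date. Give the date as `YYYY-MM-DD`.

ISO week 1 of 2447 is the week containing the first Thursday of 2447.
Week 46, day 5 (Friday) lands on 2447-11-15.

2447-11-15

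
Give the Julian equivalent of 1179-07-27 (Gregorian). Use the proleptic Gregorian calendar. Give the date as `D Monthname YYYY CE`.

20 July 1179 CE

At this point the Julian calendar is 7 days behind the Gregorian.
27 July 1179 Gregorian − 7 days → 20 July 1179 Julian.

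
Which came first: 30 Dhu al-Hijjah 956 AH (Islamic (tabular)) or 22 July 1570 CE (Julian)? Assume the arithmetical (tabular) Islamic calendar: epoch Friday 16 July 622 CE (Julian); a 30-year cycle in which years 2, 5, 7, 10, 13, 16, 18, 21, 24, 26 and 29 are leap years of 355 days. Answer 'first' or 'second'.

First date → JDN 2287214; second date → JDN 2294703.
JDN 2287214 < JDN 2294703, so the first date is earlier.

first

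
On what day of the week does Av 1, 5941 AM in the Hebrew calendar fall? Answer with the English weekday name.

In the Gregorian calendar this is 13 July 2181 (JDN 2517848).
JDN 2517848 mod 7 = 4, and JDN 0 was a Monday, so this is a Friday.

Friday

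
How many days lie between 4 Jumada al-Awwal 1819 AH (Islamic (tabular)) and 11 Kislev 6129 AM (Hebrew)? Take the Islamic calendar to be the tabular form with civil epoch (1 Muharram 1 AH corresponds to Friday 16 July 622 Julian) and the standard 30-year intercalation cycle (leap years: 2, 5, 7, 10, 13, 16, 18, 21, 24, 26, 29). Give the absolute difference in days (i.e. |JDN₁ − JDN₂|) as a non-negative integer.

6520

JDN of the first date = 2592800.
JDN of the second date = 2586280.
|2586280 − 2592800| = 6520.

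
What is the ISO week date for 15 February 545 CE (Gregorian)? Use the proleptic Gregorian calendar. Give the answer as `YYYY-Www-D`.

The weekday is Monday (ISO weekday 1).
That Monday belongs to ISO week 7 of ISO year 545.

0545-W07-1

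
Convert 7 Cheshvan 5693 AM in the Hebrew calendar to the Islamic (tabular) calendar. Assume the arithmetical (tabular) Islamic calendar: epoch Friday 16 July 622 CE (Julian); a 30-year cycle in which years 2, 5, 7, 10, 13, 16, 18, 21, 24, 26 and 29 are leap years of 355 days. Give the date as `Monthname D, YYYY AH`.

Rajab 7, 1351 AH

Both dates share Julian Day Number 2427018; in the tabular Islamic calendar that is 7 Rajab 1351 AH.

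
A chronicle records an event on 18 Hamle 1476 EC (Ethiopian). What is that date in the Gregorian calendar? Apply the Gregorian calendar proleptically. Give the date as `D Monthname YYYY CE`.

21 July 1484 CE

Both dates share Julian Day Number 2263282; in the Gregorian calendar that is 21 July 1484 CE.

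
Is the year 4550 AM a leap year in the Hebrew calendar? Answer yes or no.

Hebrew year 4550 is year 9 of its 19-year Metonic cycle; leap years are at positions 3, 6, 8, 11, 14, 17, 19, so it is a common year (12 months).

no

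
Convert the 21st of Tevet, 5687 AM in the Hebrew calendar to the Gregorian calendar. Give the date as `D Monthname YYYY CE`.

Both dates share Julian Day Number 2424876; in the Gregorian calendar that is 26 December 1926 CE.

26 December 1926 CE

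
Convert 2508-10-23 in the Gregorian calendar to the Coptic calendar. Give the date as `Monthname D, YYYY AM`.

Both dates share Julian Day Number 2637384; in the Coptic calendar that is 9 Paopi 2225 AM.

Paopi 9, 2225 AM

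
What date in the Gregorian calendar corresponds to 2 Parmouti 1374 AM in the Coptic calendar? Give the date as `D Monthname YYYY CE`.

7 April 1658 CE

Julian Day Number of the source date = 2326729.
Converting JDN 2326729 to the Gregorian calendar gives 7 April 1658 CE.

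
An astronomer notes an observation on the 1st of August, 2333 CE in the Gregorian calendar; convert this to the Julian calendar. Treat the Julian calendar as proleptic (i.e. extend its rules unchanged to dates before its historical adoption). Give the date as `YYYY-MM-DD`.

2333-07-16

The Julian–Gregorian offset here is 16 days (Julian trailing).
1 August 2333 Gregorian − 16 days → 16 July 2333 Julian.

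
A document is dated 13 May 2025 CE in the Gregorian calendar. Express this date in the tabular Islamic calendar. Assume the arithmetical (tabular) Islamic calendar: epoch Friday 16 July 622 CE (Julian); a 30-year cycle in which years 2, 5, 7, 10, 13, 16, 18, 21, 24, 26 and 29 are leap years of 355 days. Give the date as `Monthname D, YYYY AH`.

Dhu al-Qa'dah 15, 1446 AH

Julian Day Number of the source date = 2460809.
Converting JDN 2460809 to the tabular Islamic calendar gives 15 Dhu al-Qa'dah 1446 AH.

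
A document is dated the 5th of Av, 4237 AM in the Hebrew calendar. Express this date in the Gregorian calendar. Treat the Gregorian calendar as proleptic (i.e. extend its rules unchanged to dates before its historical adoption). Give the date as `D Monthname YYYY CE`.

1 August 477 CE

Both dates share Julian Day Number 1895494; in the Gregorian calendar that is 1 August 477 CE.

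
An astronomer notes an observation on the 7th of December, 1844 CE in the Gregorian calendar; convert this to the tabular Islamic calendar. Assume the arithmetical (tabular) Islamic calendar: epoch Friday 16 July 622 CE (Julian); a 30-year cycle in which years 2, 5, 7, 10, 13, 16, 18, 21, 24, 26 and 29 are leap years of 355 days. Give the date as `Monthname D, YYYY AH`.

Both dates share Julian Day Number 2394908; in the tabular Islamic calendar that is 26 Dhu al-Qa'dah 1260 AH.

Dhu al-Qa'dah 26, 1260 AH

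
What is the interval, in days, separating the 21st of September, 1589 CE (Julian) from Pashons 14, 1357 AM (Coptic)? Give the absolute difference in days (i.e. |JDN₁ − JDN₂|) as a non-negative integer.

18858

First date → JDN 2301704; second date → JDN 2320562.
The interval is |2301704 − 2320562| = 18858 days.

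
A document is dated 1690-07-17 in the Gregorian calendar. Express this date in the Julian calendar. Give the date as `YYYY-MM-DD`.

1690-07-07

For dates in this range the Gregorian date is 10 days ahead of the Julian.
17 July 1690 Gregorian − 10 days → 7 July 1690 Julian.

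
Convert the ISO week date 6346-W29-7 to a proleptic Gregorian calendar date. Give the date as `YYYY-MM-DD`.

6346-07-21

ISO week 1 of 6346 is the week containing the first Thursday of 6346.
Week 29, day 7 (Sunday) lands on 6346-07-21.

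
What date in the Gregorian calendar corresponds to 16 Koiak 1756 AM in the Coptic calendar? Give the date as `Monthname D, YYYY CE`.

Both dates share Julian Day Number 2466149; in the Gregorian calendar that is 26 December 2039 CE.

December 26, 2039 CE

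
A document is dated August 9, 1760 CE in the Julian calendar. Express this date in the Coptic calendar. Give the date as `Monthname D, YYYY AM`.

Mesori 16, 1476 AM

Both dates share Julian Day Number 2364119; in the Coptic calendar that is 16 Mesori 1476 AM.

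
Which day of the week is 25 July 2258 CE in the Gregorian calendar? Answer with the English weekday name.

Sunday

JDN 2545983 mod 7 = 6, and JDN 0 was a Monday, so this is a Sunday.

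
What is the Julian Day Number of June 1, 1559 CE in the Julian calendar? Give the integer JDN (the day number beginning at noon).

2290634

Equivalently 11 June 1559 (proleptic Gregorian).
JDN 2400001 is 17 November 1858 CE (Gregorian), MJD 0; the target day is −109367 days from there, so JDN = 2290634.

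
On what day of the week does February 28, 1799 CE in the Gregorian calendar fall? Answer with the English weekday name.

Thursday

2378190 ≡ 3 (mod 7); counting from Monday = 0 gives Thursday.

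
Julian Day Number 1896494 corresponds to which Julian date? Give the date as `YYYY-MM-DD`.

0480-04-26

JDN 1896494 is 27 April 480 in the proleptic Gregorian calendar.
In the Julian calendar that day is 0480-04-26.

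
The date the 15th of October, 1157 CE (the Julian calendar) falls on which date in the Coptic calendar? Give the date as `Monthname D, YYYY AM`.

Paopi 18, 874 AM

The source date corresponds to 22 October 1157 in the proleptic Gregorian calendar (JDN 2143940).
That day falls on 18 Paopi 874 AM in the Coptic calendar.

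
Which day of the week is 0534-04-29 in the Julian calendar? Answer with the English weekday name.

In the proleptic Gregorian calendar this is 1 May 534 (JDN 1916220).
Since JDN mod 7 = 5 (0 = Monday), the day is Saturday.

Saturday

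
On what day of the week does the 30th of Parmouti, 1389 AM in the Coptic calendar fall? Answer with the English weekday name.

In the Gregorian calendar this is 5 May 1673 (JDN 2332236).
2332236 ≡ 4 (mod 7); counting from Monday = 0 gives Friday.

Friday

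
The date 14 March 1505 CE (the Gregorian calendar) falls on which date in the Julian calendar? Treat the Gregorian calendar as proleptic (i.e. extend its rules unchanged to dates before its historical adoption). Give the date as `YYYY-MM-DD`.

1505-03-04

For dates in this range the Gregorian date is 10 days ahead of the Julian.
14 March 1505 Gregorian − 10 days → 4 March 1505 Julian.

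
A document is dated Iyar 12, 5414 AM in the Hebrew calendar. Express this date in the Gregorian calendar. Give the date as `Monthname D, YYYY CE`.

Both dates share Julian Day Number 2325290; in the Gregorian calendar that is 29 April 1654 CE.

April 29, 1654 CE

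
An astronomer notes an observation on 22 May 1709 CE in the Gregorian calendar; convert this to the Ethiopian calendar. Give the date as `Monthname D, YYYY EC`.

Ginbot 16, 1701 EC

Julian Day Number of the source date = 2345401.
Converting JDN 2345401 to the Ethiopian calendar gives 16 Ginbot 1701 EC.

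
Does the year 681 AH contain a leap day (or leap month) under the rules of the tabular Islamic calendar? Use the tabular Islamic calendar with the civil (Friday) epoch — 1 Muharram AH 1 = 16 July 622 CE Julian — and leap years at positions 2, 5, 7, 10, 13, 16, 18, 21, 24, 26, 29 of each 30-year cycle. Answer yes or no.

Year 681 AH is year 21 of its 30-year cycle; leap positions are 2, 5, 7, 10, 13, 16, 18, 21, 24, 26, 29, so it is a leap year (355 days).

yes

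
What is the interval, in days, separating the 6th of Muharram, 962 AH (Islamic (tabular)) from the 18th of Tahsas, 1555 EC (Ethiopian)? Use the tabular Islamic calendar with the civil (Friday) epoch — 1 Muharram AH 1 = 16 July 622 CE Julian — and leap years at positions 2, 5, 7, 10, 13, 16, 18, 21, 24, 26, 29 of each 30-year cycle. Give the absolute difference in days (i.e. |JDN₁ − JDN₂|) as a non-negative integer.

First date → JDN 2288991; second date → JDN 2291926.
The interval is |2288991 − 2291926| = 2935 days.

2935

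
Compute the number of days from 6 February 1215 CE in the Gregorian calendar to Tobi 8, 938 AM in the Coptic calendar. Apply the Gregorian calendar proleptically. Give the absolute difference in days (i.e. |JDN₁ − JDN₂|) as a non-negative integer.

First date → JDN 2164866; second date → JDN 2167396.
The interval is |2164866 − 2167396| = 2530 days.

2530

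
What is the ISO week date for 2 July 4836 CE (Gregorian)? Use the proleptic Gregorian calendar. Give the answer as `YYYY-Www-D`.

4836-W27-3

The weekday is Wednesday (ISO weekday 3).
That Wednesday belongs to ISO week 27 of ISO year 4836.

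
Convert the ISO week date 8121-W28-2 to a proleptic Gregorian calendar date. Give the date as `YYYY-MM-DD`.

8121-07-08

ISO week 1 of 8121 is the week containing the first Thursday of 8121.
Week 28, day 2 (Tuesday) lands on 8121-07-08.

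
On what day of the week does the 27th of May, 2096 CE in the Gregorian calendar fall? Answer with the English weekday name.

2486756 ≡ 6 (mod 7); counting from Monday = 0 gives Sunday.

Sunday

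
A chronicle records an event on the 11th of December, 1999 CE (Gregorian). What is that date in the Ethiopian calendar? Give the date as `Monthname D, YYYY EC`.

Tahsas 1, 1992 EC

Both dates share Julian Day Number 2451524; in the Ethiopian calendar that is 1 Tahsas 1992 EC.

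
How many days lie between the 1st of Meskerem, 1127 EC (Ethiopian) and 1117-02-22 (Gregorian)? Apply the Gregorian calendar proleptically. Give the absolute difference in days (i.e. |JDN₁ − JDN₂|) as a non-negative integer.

6404

JDN of the first date = 2135492.
JDN of the second date = 2129088.
|2129088 − 2135492| = 6404.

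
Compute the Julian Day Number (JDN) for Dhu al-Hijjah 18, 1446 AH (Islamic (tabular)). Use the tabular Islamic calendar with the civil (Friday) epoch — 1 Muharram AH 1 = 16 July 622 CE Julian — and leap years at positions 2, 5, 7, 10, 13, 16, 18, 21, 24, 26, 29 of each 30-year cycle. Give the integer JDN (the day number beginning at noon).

In the Gregorian calendar the same day is 15 June 2025.
JDN 2451545 is 1 January 2000 CE (Gregorian); the target day is +9297 days from there, so JDN = 2460842.

2460842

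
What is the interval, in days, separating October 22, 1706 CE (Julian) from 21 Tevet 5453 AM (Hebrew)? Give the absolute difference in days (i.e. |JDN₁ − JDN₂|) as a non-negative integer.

5054

First date → JDN 2344469; second date → JDN 2339415.
The interval is |2344469 − 2339415| = 5054 days.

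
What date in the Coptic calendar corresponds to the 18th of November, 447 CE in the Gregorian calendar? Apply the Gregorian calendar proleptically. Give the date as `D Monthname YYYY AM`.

Both dates share Julian Day Number 1884645; in the Coptic calendar that is 20 Hathor 164 AM.

20 Hathor 164 AM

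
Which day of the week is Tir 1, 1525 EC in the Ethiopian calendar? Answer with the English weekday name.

Equivalently 6 January 1533 Gregorian, JDN 2280982.
2280982 ≡ 4 (mod 7); counting from Monday = 0 gives Friday.

Friday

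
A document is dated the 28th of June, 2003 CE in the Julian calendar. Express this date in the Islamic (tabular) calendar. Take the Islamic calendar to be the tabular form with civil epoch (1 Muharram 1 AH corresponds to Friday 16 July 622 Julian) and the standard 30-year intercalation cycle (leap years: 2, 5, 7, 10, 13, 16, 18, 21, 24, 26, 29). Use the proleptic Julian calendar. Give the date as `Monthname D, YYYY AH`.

The source date corresponds to 11 July 2003 in the Gregorian calendar (JDN 2452832).
That day falls on 11 Jumada al-Awwal 1424 AH in the tabular Islamic calendar.

Jumada al-Awwal 11, 1424 AH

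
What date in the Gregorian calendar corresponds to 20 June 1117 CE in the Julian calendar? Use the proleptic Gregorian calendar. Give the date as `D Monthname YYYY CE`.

At this point the Julian calendar is 7 days behind the Gregorian.
20 June 1117 Julian + 7 days → 27 June 1117 Gregorian.

27 June 1117 CE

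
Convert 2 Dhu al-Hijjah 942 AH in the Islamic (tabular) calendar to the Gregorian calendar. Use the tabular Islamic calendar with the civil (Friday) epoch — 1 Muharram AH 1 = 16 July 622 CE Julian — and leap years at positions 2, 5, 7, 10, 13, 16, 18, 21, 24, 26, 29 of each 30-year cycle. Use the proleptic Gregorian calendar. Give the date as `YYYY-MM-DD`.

Both dates share Julian Day Number 2282225; in the Gregorian calendar that is 2 June 1536 CE.

1536-06-02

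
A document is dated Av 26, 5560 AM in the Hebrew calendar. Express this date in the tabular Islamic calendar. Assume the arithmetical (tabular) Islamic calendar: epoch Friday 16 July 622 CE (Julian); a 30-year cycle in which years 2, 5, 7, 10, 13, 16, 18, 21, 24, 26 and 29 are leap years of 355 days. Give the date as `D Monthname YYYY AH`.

26 Rabi' al-Awwal 1215 AH

Julian Day Number of the source date = 2378725.
Converting JDN 2378725 to the tabular Islamic calendar gives 26 Rabi' al-Awwal 1215 AH.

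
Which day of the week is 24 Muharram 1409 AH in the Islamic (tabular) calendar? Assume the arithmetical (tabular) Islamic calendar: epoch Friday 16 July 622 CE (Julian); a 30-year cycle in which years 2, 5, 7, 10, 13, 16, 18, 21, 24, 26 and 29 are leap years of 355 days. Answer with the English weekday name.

Tuesday

In the Gregorian calendar this is 6 September 1988 (JDN 2447411).
JDN 2447411 mod 7 = 1, and JDN 0 was a Monday, so this is a Tuesday.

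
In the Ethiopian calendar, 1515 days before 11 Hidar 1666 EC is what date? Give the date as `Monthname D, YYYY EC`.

Counting 1515 days back from JDN 2332432 reaches JDN 2330917, which is Meskerem 17, 1662 EC.

Meskerem 17, 1662 EC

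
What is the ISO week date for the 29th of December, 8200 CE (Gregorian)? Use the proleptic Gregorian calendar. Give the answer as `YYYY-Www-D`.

The weekday is Monday (ISO weekday 1).
That Monday belongs to ISO week 1 of ISO year 8201.

8201-W01-1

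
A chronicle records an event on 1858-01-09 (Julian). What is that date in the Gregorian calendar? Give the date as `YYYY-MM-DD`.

1858-01-21

At this point the Julian calendar is 12 days behind the Gregorian.
9 January 1858 Julian + 12 days → 21 January 1858 Gregorian.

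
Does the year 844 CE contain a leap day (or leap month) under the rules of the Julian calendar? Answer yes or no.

yes

844 mod 4 = 0, so it is a leap year in the Julian calendar.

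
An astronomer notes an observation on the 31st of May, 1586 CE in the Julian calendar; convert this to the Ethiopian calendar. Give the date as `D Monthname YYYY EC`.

6 Sene 1578 EC

Both dates share Julian Day Number 2300495; in the Ethiopian calendar that is 6 Sene 1578 EC.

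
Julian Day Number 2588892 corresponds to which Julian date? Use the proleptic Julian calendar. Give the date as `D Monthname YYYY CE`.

1 January 2376 CE

The Gregorian equivalent of JDN 2588892 is 17 January 2376.
In the Julian calendar that day is 1 January 2376 CE.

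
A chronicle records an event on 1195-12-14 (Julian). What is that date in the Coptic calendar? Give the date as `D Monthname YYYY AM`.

17 Koiak 912 AM

Both dates share Julian Day Number 2157879; in the Coptic calendar that is 17 Koiak 912 AM.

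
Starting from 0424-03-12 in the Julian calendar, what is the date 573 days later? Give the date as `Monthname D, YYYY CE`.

October 6, 425 CE

JDN of 0424-03-12 = 1875995.
1875995 + 573 = 1876568.
JDN 1876568 in the Julian calendar is October 6, 425 CE.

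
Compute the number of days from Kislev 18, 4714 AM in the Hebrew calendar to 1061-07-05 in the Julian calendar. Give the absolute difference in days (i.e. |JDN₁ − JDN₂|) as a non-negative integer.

39301

JDN of the first date = 2069473.
JDN of the second date = 2108774.
|2108774 − 2069473| = 39301.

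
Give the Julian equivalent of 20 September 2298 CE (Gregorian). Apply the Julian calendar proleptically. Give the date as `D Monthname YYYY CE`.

At this point the Julian calendar is 15 days behind the Gregorian.
20 September 2298 Gregorian − 15 days → 5 September 2298 Julian.

5 September 2298 CE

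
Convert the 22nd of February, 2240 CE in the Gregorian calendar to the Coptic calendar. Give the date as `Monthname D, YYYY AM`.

Both dates share Julian Day Number 2539255; in the Coptic calendar that is 12 Meshir 1956 AM.

Meshir 12, 1956 AM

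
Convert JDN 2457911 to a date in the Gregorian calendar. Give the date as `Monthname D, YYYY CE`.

Counting from JDN 2299161 = 15 Oct 1582 gives an offset of 158750 days.

June 6, 2017 CE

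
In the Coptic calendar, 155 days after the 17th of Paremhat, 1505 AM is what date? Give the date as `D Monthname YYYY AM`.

22 Mesori 1505 AM

The starting date is JDN 2374562; 2374562 + 155 = 2374717.
JDN 2374717 corresponds to 22 Mesori 1505 AM.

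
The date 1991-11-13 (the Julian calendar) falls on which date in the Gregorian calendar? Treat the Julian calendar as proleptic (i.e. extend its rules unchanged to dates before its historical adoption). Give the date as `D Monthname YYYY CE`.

At this point the Julian calendar is 13 days behind the Gregorian.
13 November 1991 Julian + 13 days → 26 November 1991 Gregorian.

26 November 1991 CE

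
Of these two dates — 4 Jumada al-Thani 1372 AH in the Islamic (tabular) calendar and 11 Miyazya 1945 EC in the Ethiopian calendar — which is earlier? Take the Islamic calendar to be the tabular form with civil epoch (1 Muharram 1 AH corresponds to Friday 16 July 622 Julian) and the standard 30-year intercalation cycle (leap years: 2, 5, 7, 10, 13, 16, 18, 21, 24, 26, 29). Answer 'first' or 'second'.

first

Converting both to JDN: 2434428 vs 2434487; the smaller is the first.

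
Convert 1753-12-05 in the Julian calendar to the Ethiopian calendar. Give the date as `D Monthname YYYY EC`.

9 Tahsas 1746 EC

Both dates share Julian Day Number 2361680; in the Ethiopian calendar that is 9 Tahsas 1746 EC.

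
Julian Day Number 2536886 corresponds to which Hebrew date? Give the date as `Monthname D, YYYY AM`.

Av 22, 5993 AM

JDN 2536886 is 28 August 2233 in the Gregorian calendar.
In the Hebrew calendar that day is Av 22, 5993 AM.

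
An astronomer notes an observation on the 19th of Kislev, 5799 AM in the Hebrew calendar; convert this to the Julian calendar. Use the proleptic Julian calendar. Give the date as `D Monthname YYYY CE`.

Both dates share Julian Day Number 2465774; in the Julian calendar that is 3 December 2038 CE.

3 December 2038 CE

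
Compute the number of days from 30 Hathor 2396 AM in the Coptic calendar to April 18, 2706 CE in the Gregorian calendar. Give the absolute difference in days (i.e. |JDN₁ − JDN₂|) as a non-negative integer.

JDN of the first date = 2699893.
JDN of the second date = 2709513.
|2709513 − 2699893| = 9620.

9620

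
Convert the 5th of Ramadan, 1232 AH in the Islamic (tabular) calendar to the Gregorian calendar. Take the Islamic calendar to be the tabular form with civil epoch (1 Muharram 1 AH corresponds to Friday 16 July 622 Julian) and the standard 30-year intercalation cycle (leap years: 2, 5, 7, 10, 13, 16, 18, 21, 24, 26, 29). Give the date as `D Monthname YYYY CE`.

19 July 1817 CE

Both dates share Julian Day Number 2384905; in the Gregorian calendar that is 19 July 1817 CE.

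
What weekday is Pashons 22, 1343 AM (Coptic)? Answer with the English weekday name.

This is JDN 2315456 (27 May 1627 Gregorian).
Since JDN mod 7 = 3 (0 = Monday), the day is Thursday.

Thursday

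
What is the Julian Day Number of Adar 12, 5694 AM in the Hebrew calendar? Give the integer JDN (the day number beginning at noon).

In the Gregorian calendar the same day is 27 February 1934.
JDN 2299161 is 15 October 1582 CE (Gregorian); the target day is +128335 days from there, so JDN = 2427496.

2427496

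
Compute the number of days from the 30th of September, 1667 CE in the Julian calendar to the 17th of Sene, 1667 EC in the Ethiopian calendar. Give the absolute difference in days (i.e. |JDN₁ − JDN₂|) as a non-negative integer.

2811

First date → JDN 2330202; second date → JDN 2333013.
The interval is |2330202 − 2333013| = 2811 days.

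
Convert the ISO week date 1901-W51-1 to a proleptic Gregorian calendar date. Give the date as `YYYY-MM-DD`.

1901-12-16

ISO week 1 of 1901 is the week containing the first Thursday of 1901.
Week 51, day 1 (Monday) lands on 1901-12-16.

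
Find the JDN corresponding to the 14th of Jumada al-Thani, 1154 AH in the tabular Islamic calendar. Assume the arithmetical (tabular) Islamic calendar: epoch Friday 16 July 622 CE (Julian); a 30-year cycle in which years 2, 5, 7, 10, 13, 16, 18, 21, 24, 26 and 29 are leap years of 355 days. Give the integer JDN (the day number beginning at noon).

2357186

In the Gregorian calendar the same day is 27 August 1741.
JDN 2451545 is 1 January 2000 CE (Gregorian); the target day is −94359 days from there, so JDN = 2357186.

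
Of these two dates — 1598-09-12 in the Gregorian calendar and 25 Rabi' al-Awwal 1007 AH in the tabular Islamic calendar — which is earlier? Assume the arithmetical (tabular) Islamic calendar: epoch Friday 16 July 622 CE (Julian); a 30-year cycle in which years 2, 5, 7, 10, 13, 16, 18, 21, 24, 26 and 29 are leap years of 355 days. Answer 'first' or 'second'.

First date → JDN 2304972; second date → JDN 2305016.
JDN 2304972 < JDN 2305016, so the first date is earlier.

first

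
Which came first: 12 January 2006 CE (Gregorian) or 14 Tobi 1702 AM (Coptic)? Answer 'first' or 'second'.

Converting both to JDN: 2453748 vs 2446453; the smaller is the second.

second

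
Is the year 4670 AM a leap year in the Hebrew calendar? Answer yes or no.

Hebrew year 4670 is year 15 of its 19-year Metonic cycle; leap years are at positions 3, 6, 8, 11, 14, 17, 19, so it is a common year (12 months).

no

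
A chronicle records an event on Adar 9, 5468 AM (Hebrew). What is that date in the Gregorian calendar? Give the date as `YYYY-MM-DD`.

1708-03-01

Julian Day Number of the source date = 2344954.
Converting JDN 2344954 to the Gregorian calendar gives 1 March 1708 CE.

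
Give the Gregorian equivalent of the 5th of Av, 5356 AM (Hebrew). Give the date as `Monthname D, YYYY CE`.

Julian Day Number of the source date = 2304198.
Converting JDN 2304198 to the Gregorian calendar gives 30 July 1596 CE.

July 30, 1596 CE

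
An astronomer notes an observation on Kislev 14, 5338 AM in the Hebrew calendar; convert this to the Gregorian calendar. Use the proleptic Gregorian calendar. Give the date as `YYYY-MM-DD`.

1577-12-04

Both dates share Julian Day Number 2297385; in the Gregorian calendar that is 4 December 1577 CE.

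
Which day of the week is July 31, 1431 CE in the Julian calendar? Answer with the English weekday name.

In the proleptic Gregorian calendar this is 9 August 1431 (JDN 2243942).
Since JDN mod 7 = 1 (0 = Monday), the day is Tuesday.

Tuesday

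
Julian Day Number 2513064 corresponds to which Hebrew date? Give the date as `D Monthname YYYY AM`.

1 Sivan 5928 AM

JDN 2513064 is 7 June 2168 in the Gregorian calendar.
In the Hebrew calendar that day is 1 Sivan 5928 AM.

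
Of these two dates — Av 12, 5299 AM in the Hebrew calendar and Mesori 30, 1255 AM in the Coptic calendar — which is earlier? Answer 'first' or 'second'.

first

Converting both to JDN: 2283385 vs 2283412; the smaller is the first.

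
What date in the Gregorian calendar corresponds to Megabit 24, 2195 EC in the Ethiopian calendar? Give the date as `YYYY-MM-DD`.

2203-04-04

Julian Day Number of the source date = 2525782.
Converting JDN 2525782 to the Gregorian calendar gives 4 April 2203 CE.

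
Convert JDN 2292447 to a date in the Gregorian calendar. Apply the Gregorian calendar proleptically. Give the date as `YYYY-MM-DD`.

1564-05-28

Counting from JDN 2299161 = 15 Oct 1582 gives an offset of -6714 days.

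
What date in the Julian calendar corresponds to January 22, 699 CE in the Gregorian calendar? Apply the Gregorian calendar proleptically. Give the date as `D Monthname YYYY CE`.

19 January 699 CE

For dates in this range the Gregorian date is 3 days ahead of the Julian.
22 January 699 Gregorian − 3 days → 19 January 699 Julian.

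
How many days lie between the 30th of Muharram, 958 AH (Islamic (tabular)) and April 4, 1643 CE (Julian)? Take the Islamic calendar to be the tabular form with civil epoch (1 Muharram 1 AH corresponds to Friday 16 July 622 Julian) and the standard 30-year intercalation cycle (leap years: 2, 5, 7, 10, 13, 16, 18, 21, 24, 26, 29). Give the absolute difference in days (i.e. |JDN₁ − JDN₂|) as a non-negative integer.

JDN of the first date = 2287598.
JDN of the second date = 2321257.
|2321257 − 2287598| = 33659.

33659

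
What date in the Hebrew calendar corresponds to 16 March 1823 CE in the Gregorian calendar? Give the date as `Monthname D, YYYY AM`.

Both dates share Julian Day Number 2386971; in the Hebrew calendar that is 4 Nisan 5583 AM.

Nisan 4, 5583 AM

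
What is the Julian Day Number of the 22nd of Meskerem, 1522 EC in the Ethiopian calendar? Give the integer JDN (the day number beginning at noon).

In the proleptic Gregorian calendar the same day is 29 September 1529.
JDN 2299161 is 15 October 1582 CE (Gregorian); the target day is −19374 days from there, so JDN = 2279787.

2279787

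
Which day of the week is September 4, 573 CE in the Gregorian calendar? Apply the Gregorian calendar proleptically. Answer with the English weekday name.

Saturday

1930591 ≡ 5 (mod 7); counting from Monday = 0 gives Saturday.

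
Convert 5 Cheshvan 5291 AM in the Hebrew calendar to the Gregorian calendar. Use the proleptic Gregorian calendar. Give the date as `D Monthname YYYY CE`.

5 November 1530 CE

Both dates share Julian Day Number 2280189; in the Gregorian calendar that is 5 November 1530 CE.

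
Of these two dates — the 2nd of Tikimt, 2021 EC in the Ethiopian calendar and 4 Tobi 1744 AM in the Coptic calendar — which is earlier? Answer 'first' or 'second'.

second

The two dates have Julian Day Numbers 2462057 and 2461784 respectively.
Since 2461784 < 2462057, the second date comes first.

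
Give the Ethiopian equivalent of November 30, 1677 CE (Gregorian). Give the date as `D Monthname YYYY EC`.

24 Hidar 1670 EC

Julian Day Number of the source date = 2333906.
Converting JDN 2333906 to the Ethiopian calendar gives 24 Hidar 1670 EC.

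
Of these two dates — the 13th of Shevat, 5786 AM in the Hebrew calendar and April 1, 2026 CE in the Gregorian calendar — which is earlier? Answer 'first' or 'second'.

The two dates have Julian Day Numbers 2461072 and 2461132 respectively.
Since 2461072 < 2461132, the first date comes first.

first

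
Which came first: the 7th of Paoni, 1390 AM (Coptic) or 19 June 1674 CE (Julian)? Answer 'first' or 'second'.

Converting both to JDN: 2332638 vs 2332656; the smaller is the first.

first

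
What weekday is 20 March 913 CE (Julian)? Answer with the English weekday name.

In the proleptic Gregorian calendar this is 25 March 913 (JDN 2054610).
JDN 2054610 mod 7 = 5, and JDN 0 was a Monday, so this is a Saturday.

Saturday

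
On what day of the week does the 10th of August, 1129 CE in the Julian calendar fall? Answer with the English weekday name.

Saturday

Equivalently 17 August 1129 Gregorian, JDN 2133647.
2133647 ≡ 5 (mod 7); counting from Monday = 0 gives Saturday.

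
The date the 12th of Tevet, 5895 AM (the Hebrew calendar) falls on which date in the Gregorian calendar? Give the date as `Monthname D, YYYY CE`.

Julian Day Number of the source date = 2500849.
Converting JDN 2500849 to the Gregorian calendar gives 28 December 2134 CE.

December 28, 2134 CE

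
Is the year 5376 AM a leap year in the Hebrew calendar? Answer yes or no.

no

Hebrew year 5376 is year 18 of its 19-year Metonic cycle; leap years are at positions 3, 6, 8, 11, 14, 17, 19, so it is a common year (12 months).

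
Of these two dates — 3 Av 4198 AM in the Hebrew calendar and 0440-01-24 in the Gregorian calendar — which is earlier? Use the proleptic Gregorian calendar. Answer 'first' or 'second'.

Converting both to JDN: 1881228 vs 1881790; the smaller is the first.

first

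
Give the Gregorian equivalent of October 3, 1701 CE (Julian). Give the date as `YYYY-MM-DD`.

The Julian–Gregorian offset here is 11 days (Julian trailing).
3 October 1701 Julian + 11 days → 14 October 1701 Gregorian.

1701-10-14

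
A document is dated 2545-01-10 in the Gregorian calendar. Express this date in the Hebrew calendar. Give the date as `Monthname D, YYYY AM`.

Julian Day Number of the source date = 2650612.
Converting JDN 2650612 to the Hebrew calendar gives 24 Tevet 6305 AM.

Tevet 24, 6305 AM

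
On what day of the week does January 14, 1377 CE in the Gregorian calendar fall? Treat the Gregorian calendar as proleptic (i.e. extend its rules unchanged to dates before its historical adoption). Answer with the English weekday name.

2224013 ≡ 1 (mod 7); counting from Monday = 0 gives Tuesday.

Tuesday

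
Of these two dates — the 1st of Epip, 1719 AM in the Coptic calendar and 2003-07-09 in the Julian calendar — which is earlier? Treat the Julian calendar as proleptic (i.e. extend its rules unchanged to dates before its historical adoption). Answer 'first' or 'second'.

First date → JDN 2452829; second date → JDN 2452843.
JDN 2452829 < JDN 2452843, so the first date is earlier.

first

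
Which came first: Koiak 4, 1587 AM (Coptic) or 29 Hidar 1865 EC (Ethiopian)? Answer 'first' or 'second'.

Converting both to JDN: 2404409 vs 2405135; the smaller is the first.

first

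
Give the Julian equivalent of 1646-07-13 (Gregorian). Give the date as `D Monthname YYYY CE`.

3 July 1646 CE

For dates in this range the Gregorian date is 10 days ahead of the Julian.
13 July 1646 Gregorian − 10 days → 3 July 1646 Julian.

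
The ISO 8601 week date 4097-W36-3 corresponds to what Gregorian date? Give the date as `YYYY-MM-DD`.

4097-09-04

ISO week 1 of 4097 is the week containing the first Thursday of 4097.
Week 36, day 3 (Wednesday) lands on 4097-09-04.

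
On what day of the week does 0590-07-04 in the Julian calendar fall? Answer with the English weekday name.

Tuesday

Equivalently 6 July 590 Gregorian, JDN 1936740.
JDN 1936740 mod 7 = 1, and JDN 0 was a Monday, so this is a Tuesday.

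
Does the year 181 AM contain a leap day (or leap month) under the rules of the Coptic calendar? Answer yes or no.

no

181 mod 4 = 1; in the Coptic calendar a year is leap when year mod 4 = 3, so it is a common year.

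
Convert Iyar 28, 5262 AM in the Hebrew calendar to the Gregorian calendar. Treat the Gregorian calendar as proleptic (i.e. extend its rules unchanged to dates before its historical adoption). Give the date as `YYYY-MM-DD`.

Julian Day Number of the source date = 2269789.
Converting JDN 2269789 to the Gregorian calendar gives 16 May 1502 CE.

1502-05-16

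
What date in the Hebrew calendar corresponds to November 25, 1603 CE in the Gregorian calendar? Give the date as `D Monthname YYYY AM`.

Both dates share Julian Day Number 2306872; in the Hebrew calendar that is 21 Kislev 5364 AM.

21 Kislev 5364 AM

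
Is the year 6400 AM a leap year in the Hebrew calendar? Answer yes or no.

no

Hebrew year 6400 is year 16 of its 19-year Metonic cycle; leap years are at positions 3, 6, 8, 11, 14, 17, 19, so it is a common year (12 months).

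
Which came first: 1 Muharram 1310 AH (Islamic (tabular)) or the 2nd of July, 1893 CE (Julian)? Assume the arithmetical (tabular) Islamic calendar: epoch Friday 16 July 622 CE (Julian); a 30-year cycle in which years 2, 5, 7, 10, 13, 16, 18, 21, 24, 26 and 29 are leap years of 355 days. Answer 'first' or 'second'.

first

The two dates have Julian Day Numbers 2412306 and 2412659 respectively.
Since 2412306 < 2412659, the first date comes first.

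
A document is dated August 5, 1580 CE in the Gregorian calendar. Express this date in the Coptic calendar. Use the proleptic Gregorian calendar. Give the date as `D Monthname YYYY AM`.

Both dates share Julian Day Number 2298360; in the Coptic calendar that is 2 Mesori 1296 AM.

2 Mesori 1296 AM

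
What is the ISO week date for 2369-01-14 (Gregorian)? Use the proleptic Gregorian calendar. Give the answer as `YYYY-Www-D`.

The weekday is Tuesday (ISO weekday 2).
That Tuesday belongs to ISO week 3 of ISO year 2369.

2369-W03-2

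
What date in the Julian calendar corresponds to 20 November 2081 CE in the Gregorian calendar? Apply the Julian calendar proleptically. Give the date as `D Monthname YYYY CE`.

7 November 2081 CE

At this point the Julian calendar is 13 days behind the Gregorian.
20 November 2081 Gregorian − 13 days → 7 November 2081 Julian.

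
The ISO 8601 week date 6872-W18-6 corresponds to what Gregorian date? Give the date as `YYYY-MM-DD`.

6872-05-07

ISO week 1 of 6872 is the week containing the first Thursday of 6872.
Week 18, day 6 (Saturday) lands on 6872-05-07.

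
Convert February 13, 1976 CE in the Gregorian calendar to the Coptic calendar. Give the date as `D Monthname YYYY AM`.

Julian Day Number of the source date = 2442822.
Converting JDN 2442822 to the Coptic calendar gives 5 Meshir 1692 AM.

5 Meshir 1692 AM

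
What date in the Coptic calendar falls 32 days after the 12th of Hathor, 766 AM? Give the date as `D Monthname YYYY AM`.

The starting date is JDN 2104517; 2104517 + 32 = 2104549.
JDN 2104549 corresponds to 14 Koiak 766 AM.

14 Koiak 766 AM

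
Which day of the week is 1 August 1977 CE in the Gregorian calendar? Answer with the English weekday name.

Monday

JDN 2443357 mod 7 = 0, and JDN 0 was a Monday, so this is a Monday.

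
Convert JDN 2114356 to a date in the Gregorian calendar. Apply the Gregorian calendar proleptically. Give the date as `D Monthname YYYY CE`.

JDN 2451545 is 1 Jan 2000; 2114356 is −337189 days from there.

22 October 1076 CE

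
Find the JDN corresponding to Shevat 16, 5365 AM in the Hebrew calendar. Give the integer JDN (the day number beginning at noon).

2307309

In the Gregorian calendar the same day is 4 February 1605.
JDN 2451545 is 1 January 2000 CE (Gregorian); the target day is −144236 days from there, so JDN = 2307309.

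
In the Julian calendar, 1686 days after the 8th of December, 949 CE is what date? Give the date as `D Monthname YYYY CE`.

21 July 954 CE

JDN of the 8th of December, 949 CE = 2068022.
2068022 + 1686 = 2069708.
JDN 2069708 in the Julian calendar is 21 July 954 CE.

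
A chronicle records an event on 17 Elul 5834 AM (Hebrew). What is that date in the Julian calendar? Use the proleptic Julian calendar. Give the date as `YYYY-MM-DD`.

2074-08-27

Julian Day Number of the source date = 2478825.
Converting JDN 2478825 to the Julian calendar gives 27 August 2074 CE.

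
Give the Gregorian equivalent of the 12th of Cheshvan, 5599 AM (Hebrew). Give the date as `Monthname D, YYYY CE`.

Both dates share Julian Day Number 2392679; in the Gregorian calendar that is 31 October 1838 CE.

October 31, 1838 CE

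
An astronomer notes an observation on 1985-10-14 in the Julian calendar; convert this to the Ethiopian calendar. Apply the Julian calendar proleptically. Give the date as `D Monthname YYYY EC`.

The source date corresponds to 27 October 1985 in the Gregorian calendar (JDN 2446366).
That day falls on 17 Tikimt 1978 EC in the Ethiopian calendar.

17 Tikimt 1978 EC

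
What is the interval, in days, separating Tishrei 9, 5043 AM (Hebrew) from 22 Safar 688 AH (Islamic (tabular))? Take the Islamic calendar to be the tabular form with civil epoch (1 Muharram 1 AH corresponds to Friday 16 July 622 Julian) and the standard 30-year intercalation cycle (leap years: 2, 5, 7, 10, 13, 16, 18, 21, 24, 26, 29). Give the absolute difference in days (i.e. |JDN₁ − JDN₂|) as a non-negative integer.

2377

First date → JDN 2189564; second date → JDN 2191941.
The interval is |2189564 − 2191941| = 2377 days.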